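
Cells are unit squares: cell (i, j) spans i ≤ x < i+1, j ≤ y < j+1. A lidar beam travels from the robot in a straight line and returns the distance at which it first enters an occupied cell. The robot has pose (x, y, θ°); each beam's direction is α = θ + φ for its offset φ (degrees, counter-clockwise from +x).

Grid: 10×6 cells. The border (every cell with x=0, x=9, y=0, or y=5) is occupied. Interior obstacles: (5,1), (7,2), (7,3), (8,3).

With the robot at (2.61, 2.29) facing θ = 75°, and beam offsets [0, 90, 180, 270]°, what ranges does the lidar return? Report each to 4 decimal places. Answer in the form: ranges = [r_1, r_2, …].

beam 1: φ=0°, α=75°
  direction (0.2588, 0.9659); cell (2,2); t to first gridline: x 1.5068, y 0.7350 (then +3.8637 / +1.0353)
    (2,3) via y @ 0.7350
    (3,3) via x @ 1.5068
    (3,4) via y @ 1.7703
    (3,5) via y @ 2.8056  # hit
  → r_1 = 2.8056
beam 2: φ=90°, α=165°
  direction (-0.9659, 0.2588); cell (2,2); t to first gridline: x 0.6315, y 2.7432 (then +1.0353 / +3.8637)
    (1,2) via x @ 0.6315
    (0,2) via x @ 1.6668  # hit
  → r_2 = 1.6668
beam 3: φ=180°, α=255°
  direction (-0.2588, -0.9659); cell (2,2); t to first gridline: x 2.3569, y 0.3002 (then +3.8637 / +1.0353)
    (2,1) via y @ 0.3002
    (2,0) via y @ 1.3355  # hit
  → r_3 = 1.3355
beam 4: φ=270°, α=345°
  direction (0.9659, -0.2588); cell (2,2); t to first gridline: x 0.4038, y 1.1205 (then +1.0353 / +3.8637)
    (3,2) via x @ 0.4038
    (3,1) via y @ 1.1205
    (4,1) via x @ 1.4390
    (5,1) via x @ 2.4743  # hit
  → r_4 = 2.4743

ranges = [2.8056, 1.6668, 1.3355, 2.4743]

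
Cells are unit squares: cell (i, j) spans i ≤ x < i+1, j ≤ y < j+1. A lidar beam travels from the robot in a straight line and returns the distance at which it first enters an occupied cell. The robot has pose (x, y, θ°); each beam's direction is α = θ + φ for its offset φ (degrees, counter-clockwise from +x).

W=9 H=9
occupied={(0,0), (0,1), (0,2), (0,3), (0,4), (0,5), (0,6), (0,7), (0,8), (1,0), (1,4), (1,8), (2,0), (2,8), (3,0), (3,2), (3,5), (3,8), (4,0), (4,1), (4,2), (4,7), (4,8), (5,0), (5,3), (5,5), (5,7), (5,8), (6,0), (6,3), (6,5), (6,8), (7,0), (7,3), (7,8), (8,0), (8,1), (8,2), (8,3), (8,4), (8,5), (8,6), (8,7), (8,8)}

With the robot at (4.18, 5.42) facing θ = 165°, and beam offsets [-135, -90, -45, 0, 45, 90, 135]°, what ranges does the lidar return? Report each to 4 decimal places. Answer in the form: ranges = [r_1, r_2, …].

ranges = [0.9469, 1.6357, 0.3600, 0.1863, 0.2078, 2.5054, 1.6400]

beam 1: φ=-135°, α=30°
  dir = (cos 30°, sin 30°) = (0.8660, 0.5000); from cell (4,5)
  next x-line at t=0.9469, next y-line at t=1.1600; Δt_x=1.1547, Δt_y=2.0000
    x: enter (5,5) at t=0.9469 ← occupied
  → r_1 = 0.9469
beam 2: φ=-90°, α=75°
  dir = (cos 75°, sin 75°) = (0.2588, 0.9659); from cell (4,5)
  next x-line at t=3.1682, next y-line at t=0.6005; Δt_x=3.8637, Δt_y=1.0353
    y: enter (4,6) at t=0.6005
    y: enter (4,7) at t=1.6357 ← occupied
  → r_2 = 1.6357
beam 3: φ=-45°, α=120°
  dir = (cos 120°, sin 120°) = (-0.5000, 0.8660); from cell (4,5)
  next x-line at t=0.3600, next y-line at t=0.6697; Δt_x=2.0000, Δt_y=1.1547
    x: enter (3,5) at t=0.3600 ← occupied
  → r_3 = 0.3600
beam 4: φ=0°, α=165°
  dir = (cos 165°, sin 165°) = (-0.9659, 0.2588); from cell (4,5)
  next x-line at t=0.1863, next y-line at t=2.2409; Δt_x=1.0353, Δt_y=3.8637
    x: enter (3,5) at t=0.1863 ← occupied
  → r_4 = 0.1863
beam 5: φ=45°, α=210°
  dir = (cos 210°, sin 210°) = (-0.8660, -0.5000); from cell (4,5)
  next x-line at t=0.2078, next y-line at t=0.8400; Δt_x=1.1547, Δt_y=2.0000
    x: enter (3,5) at t=0.2078 ← occupied
  → r_5 = 0.2078
beam 6: φ=90°, α=255°
  dir = (cos 255°, sin 255°) = (-0.2588, -0.9659); from cell (4,5)
  next x-line at t=0.6955, next y-line at t=0.4348; Δt_x=3.8637, Δt_y=1.0353
    y: enter (4,4) at t=0.4348
    x: enter (3,4) at t=0.6955
    y: enter (3,3) at t=1.4701
    y: enter (3,2) at t=2.5054 ← occupied
  → r_6 = 2.5054
beam 7: φ=135°, α=300°
  dir = (cos 300°, sin 300°) = (0.5000, -0.8660); from cell (4,5)
  next x-line at t=1.6400, next y-line at t=0.4850; Δt_x=2.0000, Δt_y=1.1547
    y: enter (4,4) at t=0.4850
    y: enter (4,3) at t=1.6397
    x: enter (5,3) at t=1.6400 ← occupied
  → r_7 = 1.6400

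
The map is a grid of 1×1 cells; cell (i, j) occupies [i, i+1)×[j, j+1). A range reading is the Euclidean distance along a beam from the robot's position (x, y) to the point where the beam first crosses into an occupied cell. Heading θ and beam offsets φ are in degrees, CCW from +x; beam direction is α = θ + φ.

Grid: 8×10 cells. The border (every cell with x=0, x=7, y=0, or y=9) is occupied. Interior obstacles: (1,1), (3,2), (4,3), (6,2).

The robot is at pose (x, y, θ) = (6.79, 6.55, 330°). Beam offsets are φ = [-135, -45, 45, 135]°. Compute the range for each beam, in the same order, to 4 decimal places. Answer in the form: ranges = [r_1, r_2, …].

beam 1: φ=-135°, α=195°
  dir = (cos 195°, sin 195°) = (-0.9659, -0.2588); from cell (6,6)
  next x-line at t=0.8179, next y-line at t=2.1250; Δt_x=1.0353, Δt_y=3.8637
    x: enter (5,6) at t=0.8179
    x: enter (4,6) at t=1.8531
    y: enter (4,5) at t=2.1250
    x: enter (3,5) at t=2.8884
    x: enter (2,5) at t=3.9237
    x: enter (1,5) at t=4.9590
    y: enter (1,4) at t=5.9887
    x: enter (0,4) at t=5.9942 ← occupied
  → r_1 = 5.9942
beam 2: φ=-45°, α=285°
  dir = (cos 285°, sin 285°) = (0.2588, -0.9659); from cell (6,6)
  next x-line at t=0.8114, next y-line at t=0.5694; Δt_x=3.8637, Δt_y=1.0353
    y: enter (6,5) at t=0.5694
    x: enter (7,5) at t=0.8114 ← occupied
  → r_2 = 0.8114
beam 3: φ=45°, α=15°
  dir = (cos 15°, sin 15°) = (0.9659, 0.2588); from cell (6,6)
  next x-line at t=0.2174, next y-line at t=1.7387; Δt_x=1.0353, Δt_y=3.8637
    x: enter (7,6) at t=0.2174 ← occupied
  → r_3 = 0.2174
beam 4: φ=135°, α=105°
  dir = (cos 105°, sin 105°) = (-0.2588, 0.9659); from cell (6,6)
  next x-line at t=3.0523, next y-line at t=0.4659; Δt_x=3.8637, Δt_y=1.0353
    y: enter (6,7) at t=0.4659
    y: enter (6,8) at t=1.5012
    y: enter (6,9) at t=2.5364 ← occupied
  → r_4 = 2.5364

ranges = [5.9942, 0.8114, 0.2174, 2.5364]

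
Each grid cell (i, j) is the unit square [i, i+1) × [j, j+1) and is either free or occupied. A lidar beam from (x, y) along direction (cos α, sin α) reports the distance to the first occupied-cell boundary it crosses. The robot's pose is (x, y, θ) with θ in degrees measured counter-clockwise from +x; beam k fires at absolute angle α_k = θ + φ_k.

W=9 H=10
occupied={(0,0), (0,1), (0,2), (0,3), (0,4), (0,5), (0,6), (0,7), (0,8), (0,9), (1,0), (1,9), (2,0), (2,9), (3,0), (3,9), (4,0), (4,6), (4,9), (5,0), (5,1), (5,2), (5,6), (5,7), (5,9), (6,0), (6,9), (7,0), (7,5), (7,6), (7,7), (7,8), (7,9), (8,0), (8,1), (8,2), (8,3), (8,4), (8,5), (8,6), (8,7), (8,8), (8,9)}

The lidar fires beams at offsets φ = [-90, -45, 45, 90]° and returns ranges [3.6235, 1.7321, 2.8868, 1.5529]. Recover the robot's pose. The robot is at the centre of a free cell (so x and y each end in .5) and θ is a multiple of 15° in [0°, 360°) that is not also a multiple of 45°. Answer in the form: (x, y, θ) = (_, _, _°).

(x, y, θ) = (4.5, 4.5, 345°)

Enumerate (i+0.5, j+0.5, θ) over the 47 free cells and 16 admissible headings. For each, cast all 4 beams and compare to the given ranges.
  (7.5, 4.5, 240°): beam 1 = 3.0000 ≠ 3.6235 ✗
  (2.5, 7.5, 30°): beam 1 = 5.1962 ≠ 3.6235 ✗
  (2.5, 3.5, 195°): beam 1 = 5.6940 ≠ 3.6235 ✗
  …
  (4.5, 4.5, 345°): r_1=3.6235, r_2=1.7321, r_3=2.8868, r_4=1.5529 — all match ✓
Unique over the lattice → pose = (4.5, 4.5, 345°).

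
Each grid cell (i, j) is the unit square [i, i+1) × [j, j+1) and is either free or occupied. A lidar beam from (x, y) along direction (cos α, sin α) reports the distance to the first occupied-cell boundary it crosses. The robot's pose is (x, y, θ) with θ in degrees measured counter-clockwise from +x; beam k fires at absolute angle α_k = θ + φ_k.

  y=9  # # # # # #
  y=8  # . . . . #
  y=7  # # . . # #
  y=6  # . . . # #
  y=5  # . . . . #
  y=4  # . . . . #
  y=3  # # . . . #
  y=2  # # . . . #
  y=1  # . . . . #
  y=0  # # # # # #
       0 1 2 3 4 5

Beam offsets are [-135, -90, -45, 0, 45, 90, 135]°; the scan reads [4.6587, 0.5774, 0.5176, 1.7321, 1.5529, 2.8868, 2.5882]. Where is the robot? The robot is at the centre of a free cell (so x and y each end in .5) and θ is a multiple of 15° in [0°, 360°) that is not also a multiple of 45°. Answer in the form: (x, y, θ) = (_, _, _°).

Enumerate (i+0.5, j+0.5, θ) over the 27 free cells and 16 admissible headings. For each, cast all 7 beams and compare to the given ranges.
  (2.5, 5.5, 15°): beam 1 = 1.7321 ≠ 4.6587 ✗
  (4.5, 8.5, 60°): beam 1 = 0.5176 ≠ 4.6587 ✗
  (4.5, 4.5, 195°): beam 1 = 1.0000 ≠ 4.6587 ✗
  …
  (2.5, 2.5, 240°): r_1=4.6587, r_2=0.5774, r_3=0.5176, r_4=1.7321, r_5=1.5529, r_6=2.8868, r_7=2.5882 — all match ✓
Only this pose fits every beam.

(x, y, θ) = (2.5, 2.5, 240°)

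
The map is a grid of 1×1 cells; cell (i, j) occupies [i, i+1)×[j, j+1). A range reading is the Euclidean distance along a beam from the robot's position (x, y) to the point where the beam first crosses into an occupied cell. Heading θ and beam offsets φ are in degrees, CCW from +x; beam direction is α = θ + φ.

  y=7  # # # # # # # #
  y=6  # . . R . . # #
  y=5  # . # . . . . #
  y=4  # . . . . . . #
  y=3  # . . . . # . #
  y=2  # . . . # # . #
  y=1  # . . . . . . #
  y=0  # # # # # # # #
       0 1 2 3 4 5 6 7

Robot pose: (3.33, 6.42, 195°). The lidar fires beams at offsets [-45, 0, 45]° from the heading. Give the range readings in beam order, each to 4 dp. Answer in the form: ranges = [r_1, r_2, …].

beam 1: φ=-45°, α=150°
  direction (-0.8660, 0.5000); cell (3,6); t to first gridline: x 0.3811, y 1.1600 (then +1.1547 / +2.0000)
    (2,6) via x @ 0.3811
    (2,7) via y @ 1.1600  # hit
  → r_1 = 1.1600
beam 2: φ=0°, α=195°
  direction (-0.9659, -0.2588); cell (3,6); t to first gridline: x 0.3416, y 1.6228 (then +1.0353 / +3.8637)
    (2,6) via x @ 0.3416
    (1,6) via x @ 1.3769
    (1,5) via y @ 1.6228
    (0,5) via x @ 2.4122  # hit
  → r_2 = 2.4122
beam 3: φ=45°, α=240°
  direction (-0.5000, -0.8660); cell (3,6); t to first gridline: x 0.6600, y 0.4850 (then +2.0000 / +1.1547)
    (3,5) via y @ 0.4850
    (2,5) via x @ 0.6600  # hit
  → r_3 = 0.6600

ranges = [1.1600, 2.4122, 0.6600]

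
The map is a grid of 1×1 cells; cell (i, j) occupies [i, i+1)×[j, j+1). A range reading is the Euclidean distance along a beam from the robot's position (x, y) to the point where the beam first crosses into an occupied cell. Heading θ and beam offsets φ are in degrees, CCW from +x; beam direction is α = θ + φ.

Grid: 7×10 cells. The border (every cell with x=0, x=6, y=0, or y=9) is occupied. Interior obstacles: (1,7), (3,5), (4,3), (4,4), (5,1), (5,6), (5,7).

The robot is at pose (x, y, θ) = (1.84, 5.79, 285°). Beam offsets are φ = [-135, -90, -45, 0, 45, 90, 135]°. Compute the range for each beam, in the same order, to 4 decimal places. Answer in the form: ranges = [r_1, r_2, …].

beam 1: φ=-135°, α=150°
  dir = (cos 150°, sin 150°) = (-0.8660, 0.5000); from cell (1,5)
  next x-line at t=0.9699, next y-line at t=0.4200; Δt_x=1.1547, Δt_y=2.0000
    y: enter (1,6) at t=0.4200
    x: enter (0,6) at t=0.9699 ← occupied
  → r_1 = 0.9699
beam 2: φ=-90°, α=195°
  dir = (cos 195°, sin 195°) = (-0.9659, -0.2588); from cell (1,5)
  next x-line at t=0.8696, next y-line at t=3.0523; Δt_x=1.0353, Δt_y=3.8637
    x: enter (0,5) at t=0.8696 ← occupied
  → r_2 = 0.8696
beam 3: φ=-45°, α=240°
  dir = (cos 240°, sin 240°) = (-0.5000, -0.8660); from cell (1,5)
  next x-line at t=1.6800, next y-line at t=0.9122; Δt_x=2.0000, Δt_y=1.1547
    y: enter (1,4) at t=0.9122
    x: enter (0,4) at t=1.6800 ← occupied
  → r_3 = 1.6800
beam 4: φ=0°, α=285°
  dir = (cos 285°, sin 285°) = (0.2588, -0.9659); from cell (1,5)
  next x-line at t=0.6182, next y-line at t=0.8179; Δt_x=3.8637, Δt_y=1.0353
    x: enter (2,5) at t=0.6182
    y: enter (2,4) at t=0.8179
    y: enter (2,3) at t=1.8531
    y: enter (2,2) at t=2.8884
    y: enter (2,1) at t=3.9237
    x: enter (3,1) at t=4.4819
    y: enter (3,0) at t=4.9590 ← occupied
  → r_4 = 4.9590
beam 5: φ=45°, α=330°
  dir = (cos 330°, sin 330°) = (0.8660, -0.5000); from cell (1,5)
  next x-line at t=0.1848, next y-line at t=1.5800; Δt_x=1.1547, Δt_y=2.0000
    x: enter (2,5) at t=0.1848
    x: enter (3,5) at t=1.3395 ← occupied
  → r_5 = 1.3395
beam 6: φ=90°, α=15°
  dir = (cos 15°, sin 15°) = (0.9659, 0.2588); from cell (1,5)
  next x-line at t=0.1656, next y-line at t=0.8114; Δt_x=1.0353, Δt_y=3.8637
    x: enter (2,5) at t=0.1656
    y: enter (2,6) at t=0.8114
    x: enter (3,6) at t=1.2009
    x: enter (4,6) at t=2.2362
    x: enter (5,6) at t=3.2715 ← occupied
  → r_6 = 3.2715
beam 7: φ=135°, α=60°
  dir = (cos 60°, sin 60°) = (0.5000, 0.8660); from cell (1,5)
  next x-line at t=0.3200, next y-line at t=0.2425; Δt_x=2.0000, Δt_y=1.1547
    y: enter (1,6) at t=0.2425
    x: enter (2,6) at t=0.3200
    y: enter (2,7) at t=1.3972
    x: enter (3,7) at t=2.3200
    y: enter (3,8) at t=2.5519
    y: enter (3,9) at t=3.7066 ← occupied
  → r_7 = 3.7066

ranges = [0.9699, 0.8696, 1.6800, 4.9590, 1.3395, 3.2715, 3.7066]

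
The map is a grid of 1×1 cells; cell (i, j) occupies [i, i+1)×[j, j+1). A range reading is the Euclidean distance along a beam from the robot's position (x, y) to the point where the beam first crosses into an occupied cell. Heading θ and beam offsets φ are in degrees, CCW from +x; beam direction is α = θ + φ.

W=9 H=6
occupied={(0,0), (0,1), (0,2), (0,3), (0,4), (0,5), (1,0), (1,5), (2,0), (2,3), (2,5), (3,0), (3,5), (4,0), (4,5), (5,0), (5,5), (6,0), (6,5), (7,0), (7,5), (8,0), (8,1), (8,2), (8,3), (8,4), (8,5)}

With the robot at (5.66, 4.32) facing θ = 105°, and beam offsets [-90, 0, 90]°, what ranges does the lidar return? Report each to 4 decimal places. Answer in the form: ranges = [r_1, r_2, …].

beam 1: φ=-90°, α=15°
  d=(0.9659,0.2588)  start (5,4)  tX=0.3520 tY=2.6273  stride 1/|dx|=1.0353 1/|dy|=3.8637
    cross x-line → (6,4), t=0.3520
    cross x-line → (7,4), t=1.3873
    cross x-line → (8,4), t=2.4225 (wall)
  → r_1 = 2.4225
beam 2: φ=0°, α=105°
  d=(-0.2588,0.9659)  start (5,4)  tX=2.5500 tY=0.7040  stride 1/|dx|=3.8637 1/|dy|=1.0353
    cross y-line → (5,5), t=0.7040 (wall)
  → r_2 = 0.7040
beam 3: φ=90°, α=195°
  d=(-0.9659,-0.2588)  start (5,4)  tX=0.6833 tY=1.2364  stride 1/|dx|=1.0353 1/|dy|=3.8637
    cross x-line → (4,4), t=0.6833
    cross y-line → (4,3), t=1.2364
    cross x-line → (3,3), t=1.7186
    cross x-line → (2,3), t=2.7538 (wall)
  → r_3 = 2.7538

ranges = [2.4225, 0.7040, 2.7538]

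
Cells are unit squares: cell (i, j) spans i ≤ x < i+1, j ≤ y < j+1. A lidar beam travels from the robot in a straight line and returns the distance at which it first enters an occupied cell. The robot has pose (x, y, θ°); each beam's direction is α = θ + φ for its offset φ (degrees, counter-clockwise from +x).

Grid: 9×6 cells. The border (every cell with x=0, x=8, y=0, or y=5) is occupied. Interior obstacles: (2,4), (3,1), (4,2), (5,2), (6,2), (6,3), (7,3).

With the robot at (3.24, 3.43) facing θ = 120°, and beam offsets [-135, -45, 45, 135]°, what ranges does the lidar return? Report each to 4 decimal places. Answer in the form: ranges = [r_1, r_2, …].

ranges = [1.6614, 1.6254, 2.3190, 2.5157]

beam 1: φ=-135°, α=345°
  cosα=0.9659 sinα=-0.2588 | (3,3) | tMaxX 0.7868 tMaxY 1.6614 | tΔX 1.0353 tΔY 3.8637
    t=0.7868 [x] (4,3)
    t=1.6614 [y] (4,2) — stop
  → r_1 = 1.6614
beam 2: φ=-45°, α=75°
  cosα=0.2588 sinα=0.9659 | (3,3) | tMaxX 2.9364 tMaxY 0.5901 | tΔX 3.8637 tΔY 1.0353
    t=0.5901 [y] (3,4)
    t=1.6254 [y] (3,5) — stop
  → r_2 = 1.6254
beam 3: φ=45°, α=165°
  cosα=-0.9659 sinα=0.2588 | (3,3) | tMaxX 0.2485 tMaxY 2.2023 | tΔX 1.0353 tΔY 3.8637
    t=0.2485 [x] (2,3)
    t=1.2837 [x] (1,3)
    t=2.2023 [y] (1,4)
    t=2.3190 [x] (0,4) — stop
  → r_3 = 2.3190
beam 4: φ=135°, α=255°
  cosα=-0.2588 sinα=-0.9659 | (3,3) | tMaxX 0.9273 tMaxY 0.4452 | tΔX 3.8637 tΔY 1.0353
    t=0.4452 [y] (3,2)
    t=0.9273 [x] (2,2)
    t=1.4804 [y] (2,1)
    t=2.5157 [y] (2,0) — stop
  → r_4 = 2.5157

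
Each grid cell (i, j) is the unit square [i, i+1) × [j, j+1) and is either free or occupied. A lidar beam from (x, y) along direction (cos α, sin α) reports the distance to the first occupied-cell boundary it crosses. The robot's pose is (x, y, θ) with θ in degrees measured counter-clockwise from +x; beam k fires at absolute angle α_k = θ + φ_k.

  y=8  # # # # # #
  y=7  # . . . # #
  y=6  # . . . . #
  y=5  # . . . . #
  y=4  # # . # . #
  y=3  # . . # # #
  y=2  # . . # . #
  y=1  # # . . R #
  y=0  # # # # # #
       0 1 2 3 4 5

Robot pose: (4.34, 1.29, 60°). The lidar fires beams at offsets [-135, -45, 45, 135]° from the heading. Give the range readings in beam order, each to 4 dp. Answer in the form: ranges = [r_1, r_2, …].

ranges = [0.3002, 0.6833, 1.3137, 1.1205]

beam 1: φ=-135°, α=285°
  cosα=0.2588 sinα=-0.9659 | (4,1) | tMaxX 2.5500 tMaxY 0.3002 | tΔX 3.8637 tΔY 1.0353
    t=0.3002 [y] (4,0) — stop
  → r_1 = 0.3002
beam 2: φ=-45°, α=15°
  cosα=0.9659 sinα=0.2588 | (4,1) | tMaxX 0.6833 tMaxY 2.7432 | tΔX 1.0353 tΔY 3.8637
    t=0.6833 [x] (5,1) — stop
  → r_2 = 0.6833
beam 3: φ=45°, α=105°
  cosα=-0.2588 sinα=0.9659 | (4,1) | tMaxX 1.3137 tMaxY 0.7350 | tΔX 3.8637 tΔY 1.0353
    t=0.7350 [y] (4,2)
    t=1.3137 [x] (3,2) — stop
  → r_3 = 1.3137
beam 4: φ=135°, α=195°
  cosα=-0.9659 sinα=-0.2588 | (4,1) | tMaxX 0.3520 tMaxY 1.1205 | tΔX 1.0353 tΔY 3.8637
    t=0.3520 [x] (3,1)
    t=1.1205 [y] (3,0) — stop
  → r_4 = 1.1205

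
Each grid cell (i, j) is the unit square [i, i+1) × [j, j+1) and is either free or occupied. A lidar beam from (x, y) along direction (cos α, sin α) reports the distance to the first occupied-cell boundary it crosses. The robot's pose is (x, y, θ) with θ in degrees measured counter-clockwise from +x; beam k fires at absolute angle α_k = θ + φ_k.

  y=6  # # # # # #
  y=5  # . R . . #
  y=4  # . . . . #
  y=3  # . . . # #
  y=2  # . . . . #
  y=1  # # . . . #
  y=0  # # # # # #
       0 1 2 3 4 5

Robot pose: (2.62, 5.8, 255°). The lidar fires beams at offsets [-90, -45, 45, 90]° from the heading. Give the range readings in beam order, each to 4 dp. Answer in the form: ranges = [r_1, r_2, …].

ranges = [0.7727, 1.8706, 2.7600, 2.4640]

beam 1: φ=-90°, α=165°
  d=(-0.9659,0.2588)  start (2,5)  tX=0.6419 tY=0.7727  stride 1/|dx|=1.0353 1/|dy|=3.8637
    cross x-line → (1,5), t=0.6419
    cross y-line → (1,6), t=0.7727 (wall)
  → r_1 = 0.7727
beam 2: φ=-45°, α=210°
  d=(-0.8660,-0.5000)  start (2,5)  tX=0.7159 tY=1.6000  stride 1/|dx|=1.1547 1/|dy|=2.0000
    cross x-line → (1,5), t=0.7159
    cross y-line → (1,4), t=1.6000
    cross x-line → (0,4), t=1.8706 (wall)
  → r_2 = 1.8706
beam 3: φ=45°, α=300°
  d=(0.5000,-0.8660)  start (2,5)  tX=0.7600 tY=0.9238  stride 1/|dx|=2.0000 1/|dy|=1.1547
    cross x-line → (3,5), t=0.7600
    cross y-line → (3,4), t=0.9238
    cross y-line → (3,3), t=2.0785
    cross x-line → (4,3), t=2.7600 (wall)
  → r_3 = 2.7600
beam 4: φ=90°, α=345°
  d=(0.9659,-0.2588)  start (2,5)  tX=0.3934 tY=3.0910  stride 1/|dx|=1.0353 1/|dy|=3.8637
    cross x-line → (3,5), t=0.3934
    cross x-line → (4,5), t=1.4287
    cross x-line → (5,5), t=2.4640 (wall)
  → r_4 = 2.4640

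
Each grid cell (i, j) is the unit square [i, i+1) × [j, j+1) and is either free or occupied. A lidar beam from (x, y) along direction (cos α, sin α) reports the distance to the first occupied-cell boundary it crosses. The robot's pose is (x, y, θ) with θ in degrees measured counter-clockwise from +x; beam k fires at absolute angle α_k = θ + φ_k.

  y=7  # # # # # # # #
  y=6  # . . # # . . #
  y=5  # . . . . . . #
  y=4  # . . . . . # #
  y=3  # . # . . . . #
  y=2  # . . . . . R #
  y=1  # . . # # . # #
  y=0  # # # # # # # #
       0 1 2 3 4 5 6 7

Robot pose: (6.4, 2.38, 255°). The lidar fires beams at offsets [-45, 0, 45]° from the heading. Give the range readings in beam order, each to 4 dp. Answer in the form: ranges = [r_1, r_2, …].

beam 1: φ=-45°, α=210°
  cosα=-0.8660 sinα=-0.5000 | (6,2) | tMaxX 0.4619 tMaxY 0.7600 | tΔX 1.1547 tΔY 2.0000
    t=0.4619 [x] (5,2)
    t=0.7600 [y] (5,1)
    t=1.6166 [x] (4,1) — stop
  → r_1 = 1.6166
beam 2: φ=0°, α=255°
  cosα=-0.2588 sinα=-0.9659 | (6,2) | tMaxX 1.5455 tMaxY 0.3934 | tΔX 3.8637 tΔY 1.0353
    t=0.3934 [y] (6,1) — stop
  → r_2 = 0.3934
beam 3: φ=45°, α=300°
  cosα=0.5000 sinα=-0.8660 | (6,2) | tMaxX 1.2000 tMaxY 0.4388 | tΔX 2.0000 tΔY 1.1547
    t=0.4388 [y] (6,1) — stop
  → r_3 = 0.4388

ranges = [1.6166, 0.3934, 0.4388]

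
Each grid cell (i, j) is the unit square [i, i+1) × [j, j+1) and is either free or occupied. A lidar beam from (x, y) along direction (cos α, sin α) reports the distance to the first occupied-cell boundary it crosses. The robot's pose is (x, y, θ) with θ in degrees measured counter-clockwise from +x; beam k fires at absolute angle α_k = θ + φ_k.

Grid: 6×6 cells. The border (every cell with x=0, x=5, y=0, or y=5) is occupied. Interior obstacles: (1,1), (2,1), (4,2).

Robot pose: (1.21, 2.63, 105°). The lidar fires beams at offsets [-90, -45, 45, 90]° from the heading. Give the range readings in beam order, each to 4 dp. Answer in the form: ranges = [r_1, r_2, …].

beam 1: φ=-90°, α=15°
  dir = (cos 15°, sin 15°) = (0.9659, 0.2588); from cell (1,2)
  next x-line at t=0.8179, next y-line at t=1.4296; Δt_x=1.0353, Δt_y=3.8637
    x: enter (2,2) at t=0.8179
    y: enter (2,3) at t=1.4296
    x: enter (3,3) at t=1.8531
    x: enter (4,3) at t=2.8884
    x: enter (5,3) at t=3.9237 ← occupied
  → r_1 = 3.9237
beam 2: φ=-45°, α=60°
  dir = (cos 60°, sin 60°) = (0.5000, 0.8660); from cell (1,2)
  next x-line at t=1.5800, next y-line at t=0.4272; Δt_x=2.0000, Δt_y=1.1547
    y: enter (1,3) at t=0.4272
    x: enter (2,3) at t=1.5800
    y: enter (2,4) at t=1.5819
    y: enter (2,5) at t=2.7366 ← occupied
  → r_2 = 2.7366
beam 3: φ=45°, α=150°
  dir = (cos 150°, sin 150°) = (-0.8660, 0.5000); from cell (1,2)
  next x-line at t=0.2425, next y-line at t=0.7400; Δt_x=1.1547, Δt_y=2.0000
    x: enter (0,2) at t=0.2425 ← occupied
  → r_3 = 0.2425
beam 4: φ=90°, α=195°
  dir = (cos 195°, sin 195°) = (-0.9659, -0.2588); from cell (1,2)
  next x-line at t=0.2174, next y-line at t=2.4341; Δt_x=1.0353, Δt_y=3.8637
    x: enter (0,2) at t=0.2174 ← occupied
  → r_4 = 0.2174

ranges = [3.9237, 2.7366, 0.2425, 0.2174]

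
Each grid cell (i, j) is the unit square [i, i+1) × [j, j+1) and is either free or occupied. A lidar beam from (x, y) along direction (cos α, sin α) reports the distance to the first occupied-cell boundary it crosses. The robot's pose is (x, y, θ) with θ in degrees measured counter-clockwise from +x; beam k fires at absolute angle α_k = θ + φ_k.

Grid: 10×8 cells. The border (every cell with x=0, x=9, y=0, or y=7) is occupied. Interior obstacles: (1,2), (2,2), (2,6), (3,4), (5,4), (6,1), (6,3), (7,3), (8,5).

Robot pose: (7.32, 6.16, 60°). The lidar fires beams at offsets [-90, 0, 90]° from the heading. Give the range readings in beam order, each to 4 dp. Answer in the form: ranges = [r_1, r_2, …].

beam 1: φ=-90°, α=330°
  dir = (cos 330°, sin 330°) = (0.8660, -0.5000); from cell (7,6)
  next x-line at t=0.7852, next y-line at t=0.3200; Δt_x=1.1547, Δt_y=2.0000
    y: enter (7,5) at t=0.3200
    x: enter (8,5) at t=0.7852 ← occupied
  → r_1 = 0.7852
beam 2: φ=0°, α=60°
  dir = (cos 60°, sin 60°) = (0.5000, 0.8660); from cell (7,6)
  next x-line at t=1.3600, next y-line at t=0.9699; Δt_x=2.0000, Δt_y=1.1547
    y: enter (7,7) at t=0.9699 ← occupied
  → r_2 = 0.9699
beam 3: φ=90°, α=150°
  dir = (cos 150°, sin 150°) = (-0.8660, 0.5000); from cell (7,6)
  next x-line at t=0.3695, next y-line at t=1.6800; Δt_x=1.1547, Δt_y=2.0000
    x: enter (6,6) at t=0.3695
    x: enter (5,6) at t=1.5242
    y: enter (5,7) at t=1.6800 ← occupied
  → r_3 = 1.6800

ranges = [0.7852, 0.9699, 1.6800]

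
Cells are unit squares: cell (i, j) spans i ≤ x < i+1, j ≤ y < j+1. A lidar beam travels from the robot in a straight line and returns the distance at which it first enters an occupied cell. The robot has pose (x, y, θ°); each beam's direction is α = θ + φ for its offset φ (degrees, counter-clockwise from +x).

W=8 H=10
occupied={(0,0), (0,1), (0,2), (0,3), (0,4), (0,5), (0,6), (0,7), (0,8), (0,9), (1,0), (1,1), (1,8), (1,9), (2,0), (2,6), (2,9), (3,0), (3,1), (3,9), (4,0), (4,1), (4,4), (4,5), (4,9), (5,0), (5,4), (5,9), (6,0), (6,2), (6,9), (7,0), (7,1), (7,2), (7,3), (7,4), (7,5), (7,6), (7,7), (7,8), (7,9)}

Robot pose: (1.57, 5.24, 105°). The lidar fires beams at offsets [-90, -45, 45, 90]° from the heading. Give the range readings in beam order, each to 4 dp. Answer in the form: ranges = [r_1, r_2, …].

beam 1: φ=-90°, α=15°
  cosα=0.9659 sinα=0.2588 | (1,5) | tMaxX 0.4452 tMaxY 2.9364 | tΔX 1.0353 tΔY 3.8637
    t=0.4452 [x] (2,5)
    t=1.4804 [x] (3,5)
    t=2.5157 [x] (4,5) — stop
  → r_1 = 2.5157
beam 2: φ=-45°, α=60°
  cosα=0.5000 sinα=0.8660 | (1,5) | tMaxX 0.8600 tMaxY 0.8776 | tΔX 2.0000 tΔY 1.1547
    t=0.8600 [x] (2,5)
    t=0.8776 [y] (2,6) — stop
  → r_2 = 0.8776
beam 3: φ=45°, α=150°
  cosα=-0.8660 sinα=0.5000 | (1,5) | tMaxX 0.6582 tMaxY 1.5200 | tΔX 1.1547 tΔY 2.0000
    t=0.6582 [x] (0,5) — stop
  → r_3 = 0.6582
beam 4: φ=90°, α=195°
  cosα=-0.9659 sinα=-0.2588 | (1,5) | tMaxX 0.5901 tMaxY 0.9273 | tΔX 1.0353 tΔY 3.8637
    t=0.5901 [x] (0,5) — stop
  → r_4 = 0.5901

ranges = [2.5157, 0.8776, 0.6582, 0.5901]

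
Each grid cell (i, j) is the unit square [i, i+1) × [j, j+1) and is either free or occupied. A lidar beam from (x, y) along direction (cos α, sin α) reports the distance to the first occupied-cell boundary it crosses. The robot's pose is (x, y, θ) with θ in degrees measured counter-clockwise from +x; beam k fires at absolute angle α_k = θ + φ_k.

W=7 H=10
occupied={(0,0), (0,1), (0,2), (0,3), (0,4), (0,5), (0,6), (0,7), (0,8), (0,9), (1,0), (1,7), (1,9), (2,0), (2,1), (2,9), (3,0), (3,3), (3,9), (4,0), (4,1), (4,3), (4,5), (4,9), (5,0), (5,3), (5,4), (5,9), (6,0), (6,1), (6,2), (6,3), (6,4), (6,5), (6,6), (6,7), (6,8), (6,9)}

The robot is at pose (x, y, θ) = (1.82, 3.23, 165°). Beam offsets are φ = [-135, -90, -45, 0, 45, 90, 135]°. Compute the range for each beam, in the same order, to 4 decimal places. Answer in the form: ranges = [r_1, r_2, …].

beam 1: φ=-135°, α=30°
  d=(0.8660,0.5000)  start (1,3)  tX=0.2078 tY=1.5400  stride 1/|dx|=1.1547 1/|dy|=2.0000
    cross x-line → (2,3), t=0.2078
    cross x-line → (3,3), t=1.3625 (wall)
  → r_1 = 1.3625
beam 2: φ=-90°, α=75°
  d=(0.2588,0.9659)  start (1,3)  tX=0.6955 tY=0.7972  stride 1/|dx|=3.8637 1/|dy|=1.0353
    cross x-line → (2,3), t=0.6955
    cross y-line → (2,4), t=0.7972
    cross y-line → (2,5), t=1.8324
    cross y-line → (2,6), t=2.8677
    cross y-line → (2,7), t=3.9030
    cross x-line → (3,7), t=4.5592
    cross y-line → (3,8), t=4.9383
    cross y-line → (3,9), t=5.9735 (wall)
  → r_2 = 5.9735
beam 3: φ=-45°, α=120°
  d=(-0.5000,0.8660)  start (1,3)  tX=1.6400 tY=0.8891  stride 1/|dx|=2.0000 1/|dy|=1.1547
    cross y-line → (1,4), t=0.8891
    cross x-line → (0,4), t=1.6400 (wall)
  → r_3 = 1.6400
beam 4: φ=0°, α=165°
  d=(-0.9659,0.2588)  start (1,3)  tX=0.8489 tY=2.9751  stride 1/|dx|=1.0353 1/|dy|=3.8637
    cross x-line → (0,3), t=0.8489 (wall)
  → r_4 = 0.8489
beam 5: φ=45°, α=210°
  d=(-0.8660,-0.5000)  start (1,3)  tX=0.9469 tY=0.4600  stride 1/|dx|=1.1547 1/|dy|=2.0000
    cross y-line → (1,2), t=0.4600
    cross x-line → (0,2), t=0.9469 (wall)
  → r_5 = 0.9469
beam 6: φ=90°, α=255°
  d=(-0.2588,-0.9659)  start (1,3)  tX=3.1682 tY=0.2381  stride 1/|dx|=3.8637 1/|dy|=1.0353
    cross y-line → (1,2), t=0.2381
    cross y-line → (1,1), t=1.2734
    cross y-line → (1,0), t=2.3087 (wall)
  → r_6 = 2.3087
beam 7: φ=135°, α=300°
  d=(0.5000,-0.8660)  start (1,3)  tX=0.3600 tY=0.2656  stride 1/|dx|=2.0000 1/|dy|=1.1547
    cross y-line → (1,2), t=0.2656
    cross x-line → (2,2), t=0.3600
    cross y-line → (2,1), t=1.4203 (wall)
  → r_7 = 1.4203

ranges = [1.3625, 5.9735, 1.6400, 0.8489, 0.9469, 2.3087, 1.4203]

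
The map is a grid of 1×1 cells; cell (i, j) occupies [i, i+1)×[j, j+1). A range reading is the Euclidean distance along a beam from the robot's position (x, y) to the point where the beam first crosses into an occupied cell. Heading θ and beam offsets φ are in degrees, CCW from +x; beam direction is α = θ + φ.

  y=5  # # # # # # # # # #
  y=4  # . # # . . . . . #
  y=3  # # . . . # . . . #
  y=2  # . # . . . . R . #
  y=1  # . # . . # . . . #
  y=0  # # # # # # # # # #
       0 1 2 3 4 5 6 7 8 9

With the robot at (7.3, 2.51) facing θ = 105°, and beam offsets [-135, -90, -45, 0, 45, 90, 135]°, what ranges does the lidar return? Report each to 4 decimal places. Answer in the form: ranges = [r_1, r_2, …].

beam 1: φ=-135°, α=330°
  direction (0.8660, -0.5000); cell (7,2); t to first gridline: x 0.8083, y 1.0200 (then +1.1547 / +2.0000)
    (8,2) via x @ 0.8083
    (8,1) via y @ 1.0200
    (9,1) via x @ 1.9630  # hit
  → r_1 = 1.9630
beam 2: φ=-90°, α=15°
  direction (0.9659, 0.2588); cell (7,2); t to first gridline: x 0.7247, y 1.8932 (then +1.0353 / +3.8637)
    (8,2) via x @ 0.7247
    (9,2) via x @ 1.7600  # hit
  → r_2 = 1.7600
beam 3: φ=-45°, α=60°
  direction (0.5000, 0.8660); cell (7,2); t to first gridline: x 1.4000, y 0.5658 (then +2.0000 / +1.1547)
    (7,3) via y @ 0.5658
    (8,3) via x @ 1.4000
    (8,4) via y @ 1.7205
    (8,5) via y @ 2.8752  # hit
  → r_3 = 2.8752
beam 4: φ=0°, α=105°
  direction (-0.2588, 0.9659); cell (7,2); t to first gridline: x 1.1591, y 0.5073 (then +3.8637 / +1.0353)
    (7,3) via y @ 0.5073
    (6,3) via x @ 1.1591
    (6,4) via y @ 1.5426
    (6,5) via y @ 2.5778  # hit
  → r_4 = 2.5778
beam 5: φ=45°, α=150°
  direction (-0.8660, 0.5000); cell (7,2); t to first gridline: x 0.3464, y 0.9800 (then +1.1547 / +2.0000)
    (6,2) via x @ 0.3464
    (6,3) via y @ 0.9800
    (5,3) via x @ 1.5011  # hit
  → r_5 = 1.5011
beam 6: φ=90°, α=195°
  direction (-0.9659, -0.2588); cell (7,2); t to first gridline: x 0.3106, y 1.9705 (then +1.0353 / +3.8637)
    (6,2) via x @ 0.3106
    (5,2) via x @ 1.3459
    (5,1) via y @ 1.9705  # hit
  → r_6 = 1.9705
beam 7: φ=135°, α=240°
  direction (-0.5000, -0.8660); cell (7,2); t to first gridline: x 0.6000, y 0.5889 (then +2.0000 / +1.1547)
    (7,1) via y @ 0.5889
    (6,1) via x @ 0.6000
    (6,0) via y @ 1.7436  # hit
  → r_7 = 1.7436

ranges = [1.9630, 1.7600, 2.8752, 2.5778, 1.5011, 1.9705, 1.7436]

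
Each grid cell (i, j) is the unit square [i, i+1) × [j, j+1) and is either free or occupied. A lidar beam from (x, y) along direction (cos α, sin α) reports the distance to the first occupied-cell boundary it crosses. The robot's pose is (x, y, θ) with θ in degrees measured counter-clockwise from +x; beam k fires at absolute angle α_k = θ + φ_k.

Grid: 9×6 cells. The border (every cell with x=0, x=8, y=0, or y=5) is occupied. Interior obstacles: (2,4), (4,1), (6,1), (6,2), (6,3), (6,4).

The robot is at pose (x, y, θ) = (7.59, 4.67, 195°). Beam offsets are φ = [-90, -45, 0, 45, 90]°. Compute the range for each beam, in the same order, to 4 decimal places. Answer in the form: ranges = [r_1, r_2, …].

ranges = [0.3416, 0.6600, 0.6108, 1.1800, 1.5841]

beam 1: φ=-90°, α=105°
  direction (-0.2588, 0.9659); cell (7,4); t to first gridline: x 2.2796, y 0.3416 (then +3.8637 / +1.0353)
    (7,5) via y @ 0.3416  # hit
  → r_1 = 0.3416
beam 2: φ=-45°, α=150°
  direction (-0.8660, 0.5000); cell (7,4); t to first gridline: x 0.6813, y 0.6600 (then +1.1547 / +2.0000)
    (7,5) via y @ 0.6600  # hit
  → r_2 = 0.6600
beam 3: φ=0°, α=195°
  direction (-0.9659, -0.2588); cell (7,4); t to first gridline: x 0.6108, y 2.5887 (then +1.0353 / +3.8637)
    (6,4) via x @ 0.6108  # hit
  → r_3 = 0.6108
beam 4: φ=45°, α=240°
  direction (-0.5000, -0.8660); cell (7,4); t to first gridline: x 1.1800, y 0.7736 (then +2.0000 / +1.1547)
    (7,3) via y @ 0.7736
    (6,3) via x @ 1.1800  # hit
  → r_4 = 1.1800
beam 5: φ=90°, α=285°
  direction (0.2588, -0.9659); cell (7,4); t to first gridline: x 1.5841, y 0.6936 (then +3.8637 / +1.0353)
    (7,3) via y @ 0.6936
    (8,3) via x @ 1.5841  # hit
  → r_5 = 1.5841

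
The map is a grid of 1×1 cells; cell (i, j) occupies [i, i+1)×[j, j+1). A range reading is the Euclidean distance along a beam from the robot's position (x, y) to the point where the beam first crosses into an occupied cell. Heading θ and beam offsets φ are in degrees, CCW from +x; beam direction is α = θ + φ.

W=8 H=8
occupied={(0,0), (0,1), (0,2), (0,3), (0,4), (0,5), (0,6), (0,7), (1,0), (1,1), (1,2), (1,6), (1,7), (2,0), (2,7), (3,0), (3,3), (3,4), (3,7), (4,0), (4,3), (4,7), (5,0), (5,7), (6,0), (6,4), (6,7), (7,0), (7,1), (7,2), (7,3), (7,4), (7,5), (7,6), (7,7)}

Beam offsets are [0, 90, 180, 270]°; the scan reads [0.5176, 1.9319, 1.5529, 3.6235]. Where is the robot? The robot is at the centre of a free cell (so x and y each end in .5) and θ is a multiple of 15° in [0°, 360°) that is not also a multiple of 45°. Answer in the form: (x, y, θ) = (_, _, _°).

(x, y, θ) = (2.5, 4.5, 15°)

Candidates: 29 free-cell centres × 16 headings = 464 poses. Raycast each; keep the one whose scan matches to 4 dp.
  (4.5, 4.5, 120°): beam 1 = 2.8868 ≠ 0.5176 ✗
  (6.5, 1.5, 120°): beam 1 = 6.3509 ≠ 0.5176 ✗
  (3.5, 5.5, 195°): beam 1 = 2.5882 ≠ 0.5176 ✗
  (2.5, 2.5, 120°): beam 1 = 3.0000 ≠ 0.5176 ✗
  …
  (2.5, 4.5, 15°): r_1=0.5176, r_2=1.9319, r_3=1.5529, r_4=3.6235 — all match ✓
Unique over the lattice → pose = (2.5, 4.5, 15°).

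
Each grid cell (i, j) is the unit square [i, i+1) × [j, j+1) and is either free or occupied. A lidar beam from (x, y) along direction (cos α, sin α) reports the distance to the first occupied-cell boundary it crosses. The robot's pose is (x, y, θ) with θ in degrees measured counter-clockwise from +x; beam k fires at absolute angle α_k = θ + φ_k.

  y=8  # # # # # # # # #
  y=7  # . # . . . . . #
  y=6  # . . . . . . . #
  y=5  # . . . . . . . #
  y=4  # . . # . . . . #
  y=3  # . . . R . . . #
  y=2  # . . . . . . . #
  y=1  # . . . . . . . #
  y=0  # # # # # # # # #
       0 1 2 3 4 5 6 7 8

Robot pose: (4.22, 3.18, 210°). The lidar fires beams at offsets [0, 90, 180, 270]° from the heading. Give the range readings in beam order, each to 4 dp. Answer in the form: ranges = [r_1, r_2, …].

beam 1: φ=0°, α=210°
  dir = (cos 210°, sin 210°) = (-0.8660, -0.5000); from cell (4,3)
  next x-line at t=0.2540, next y-line at t=0.3600; Δt_x=1.1547, Δt_y=2.0000
    x: enter (3,3) at t=0.2540
    y: enter (3,2) at t=0.3600
    x: enter (2,2) at t=1.4087
    y: enter (2,1) at t=2.3600
    x: enter (1,1) at t=2.5634
    x: enter (0,1) at t=3.7181 ← occupied
  → r_1 = 3.7181
beam 2: φ=90°, α=300°
  dir = (cos 300°, sin 300°) = (0.5000, -0.8660); from cell (4,3)
  next x-line at t=1.5600, next y-line at t=0.2078; Δt_x=2.0000, Δt_y=1.1547
    y: enter (4,2) at t=0.2078
    y: enter (4,1) at t=1.3625
    x: enter (5,1) at t=1.5600
    y: enter (5,0) at t=2.5172 ← occupied
  → r_2 = 2.5172
beam 3: φ=180°, α=30°
  dir = (cos 30°, sin 30°) = (0.8660, 0.5000); from cell (4,3)
  next x-line at t=0.9007, next y-line at t=1.6400; Δt_x=1.1547, Δt_y=2.0000
    x: enter (5,3) at t=0.9007
    y: enter (5,4) at t=1.6400
    x: enter (6,4) at t=2.0554
    x: enter (7,4) at t=3.2101
    y: enter (7,5) at t=3.6400
    x: enter (8,5) at t=4.3648 ← occupied
  → r_3 = 4.3648
beam 4: φ=270°, α=120°
  dir = (cos 120°, sin 120°) = (-0.5000, 0.8660); from cell (4,3)
  next x-line at t=0.4400, next y-line at t=0.9469; Δt_x=2.0000, Δt_y=1.1547
    x: enter (3,3) at t=0.4400
    y: enter (3,4) at t=0.9469 ← occupied
  → r_4 = 0.9469

ranges = [3.7181, 2.5172, 4.3648, 0.9469]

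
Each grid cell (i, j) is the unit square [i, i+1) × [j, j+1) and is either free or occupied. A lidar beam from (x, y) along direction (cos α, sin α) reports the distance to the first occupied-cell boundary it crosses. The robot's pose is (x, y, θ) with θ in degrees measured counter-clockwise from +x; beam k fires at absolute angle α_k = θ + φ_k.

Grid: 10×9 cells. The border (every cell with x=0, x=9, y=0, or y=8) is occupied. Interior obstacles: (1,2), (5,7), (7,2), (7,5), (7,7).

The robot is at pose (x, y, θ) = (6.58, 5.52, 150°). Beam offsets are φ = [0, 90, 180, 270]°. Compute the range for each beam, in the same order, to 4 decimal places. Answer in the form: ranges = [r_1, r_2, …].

ranges = [4.9600, 5.2192, 0.4850, 1.7090]

beam 1: φ=0°, α=150°
  direction (-0.8660, 0.5000); cell (6,5); t to first gridline: x 0.6697, y 0.9600 (then +1.1547 / +2.0000)
    (5,5) via x @ 0.6697
    (5,6) via y @ 0.9600
    (4,6) via x @ 1.8244
    (4,7) via y @ 2.9600
    (3,7) via x @ 2.9791
    (2,7) via x @ 4.1338
    (2,8) via y @ 4.9600  # hit
  → r_1 = 4.9600
beam 2: φ=90°, α=240°
  direction (-0.5000, -0.8660); cell (6,5); t to first gridline: x 1.1600, y 0.6004 (then +2.0000 / +1.1547)
    (6,4) via y @ 0.6004
    (5,4) via x @ 1.1600
    (5,3) via y @ 1.7551
    (5,2) via y @ 2.9098
    (4,2) via x @ 3.1600
    (4,1) via y @ 4.0645
    (3,1) via x @ 5.1600
    (3,0) via y @ 5.2192  # hit
  → r_2 = 5.2192
beam 3: φ=180°, α=330°
  direction (0.8660, -0.5000); cell (6,5); t to first gridline: x 0.4850, y 1.0400 (then +1.1547 / +2.0000)
    (7,5) via x @ 0.4850  # hit
  → r_3 = 0.4850
beam 4: φ=270°, α=60°
  direction (0.5000, 0.8660); cell (6,5); t to first gridline: x 0.8400, y 0.5543 (then +2.0000 / +1.1547)
    (6,6) via y @ 0.5543
    (7,6) via x @ 0.8400
    (7,7) via y @ 1.7090  # hit
  → r_4 = 1.7090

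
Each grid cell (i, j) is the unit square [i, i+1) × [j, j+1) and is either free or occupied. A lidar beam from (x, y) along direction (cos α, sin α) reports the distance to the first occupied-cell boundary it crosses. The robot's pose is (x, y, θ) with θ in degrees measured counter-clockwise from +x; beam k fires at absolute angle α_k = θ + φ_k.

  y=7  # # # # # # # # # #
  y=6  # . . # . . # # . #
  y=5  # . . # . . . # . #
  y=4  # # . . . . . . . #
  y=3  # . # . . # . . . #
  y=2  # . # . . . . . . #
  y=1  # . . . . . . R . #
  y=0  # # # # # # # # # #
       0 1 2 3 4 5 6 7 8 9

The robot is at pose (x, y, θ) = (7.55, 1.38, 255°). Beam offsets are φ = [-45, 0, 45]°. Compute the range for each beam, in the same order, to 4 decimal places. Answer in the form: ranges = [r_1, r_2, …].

beam 1: φ=-45°, α=210°
  dir = (cos 210°, sin 210°) = (-0.8660, -0.5000); from cell (7,1)
  next x-line at t=0.6351, next y-line at t=0.7600; Δt_x=1.1547, Δt_y=2.0000
    x: enter (6,1) at t=0.6351
    y: enter (6,0) at t=0.7600 ← occupied
  → r_1 = 0.7600
beam 2: φ=0°, α=255°
  dir = (cos 255°, sin 255°) = (-0.2588, -0.9659); from cell (7,1)
  next x-line at t=2.1250, next y-line at t=0.3934; Δt_x=3.8637, Δt_y=1.0353
    y: enter (7,0) at t=0.3934 ← occupied
  → r_2 = 0.3934
beam 3: φ=45°, α=300°
  dir = (cos 300°, sin 300°) = (0.5000, -0.8660); from cell (7,1)
  next x-line at t=0.9000, next y-line at t=0.4388; Δt_x=2.0000, Δt_y=1.1547
    y: enter (7,0) at t=0.4388 ← occupied
  → r_3 = 0.4388

ranges = [0.7600, 0.3934, 0.4388]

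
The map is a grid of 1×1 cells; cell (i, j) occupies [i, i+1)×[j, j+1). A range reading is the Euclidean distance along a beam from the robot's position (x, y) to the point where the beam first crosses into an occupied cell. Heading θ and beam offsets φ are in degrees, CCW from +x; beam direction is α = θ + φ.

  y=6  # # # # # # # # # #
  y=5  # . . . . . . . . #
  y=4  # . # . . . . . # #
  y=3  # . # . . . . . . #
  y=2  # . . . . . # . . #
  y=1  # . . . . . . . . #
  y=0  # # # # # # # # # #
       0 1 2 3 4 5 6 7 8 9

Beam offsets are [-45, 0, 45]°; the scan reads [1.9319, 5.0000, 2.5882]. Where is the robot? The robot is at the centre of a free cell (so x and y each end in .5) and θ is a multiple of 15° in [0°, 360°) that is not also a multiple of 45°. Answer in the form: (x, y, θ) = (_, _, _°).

The pose lattice has 36·16 = 576 candidates. Test each by forward raycasting.
  (5.5, 5.5, 195°): beam 1 = 1.0000 ≠ 1.9319 ✗
  (8.5, 1.5, 300°): beam 1 = 0.5176 ≠ 1.9319 ✗
  (3.5, 1.5, 75°): beam 1 = 2.8868 ≠ 1.9319 ✗
  (1.5, 1.5, 120°): beam 2 = 1.0000 ≠ 5.0000 ✗
  …
  (4.5, 3.5, 30°): r_1=1.9319, r_2=5.0000, r_3=2.5882 — all match ✓
No second candidate reproduces the full scan.

(x, y, θ) = (4.5, 3.5, 30°)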